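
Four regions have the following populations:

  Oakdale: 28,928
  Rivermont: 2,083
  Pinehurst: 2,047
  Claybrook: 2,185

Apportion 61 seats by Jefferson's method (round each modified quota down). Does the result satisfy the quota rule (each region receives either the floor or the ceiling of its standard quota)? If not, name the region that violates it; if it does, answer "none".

Oakdale

Standard quotas: Oakdale 50.070, Rivermont 3.605, Pinehurst 3.543, Claybrook 3.782.
Jefferson allocation: Oakdale 52, Rivermont 3, Pinehurst 3, Claybrook 3.
Oakdale has quota 50.070 (lower 50, upper 51) but receives 52 — outside the quota interval.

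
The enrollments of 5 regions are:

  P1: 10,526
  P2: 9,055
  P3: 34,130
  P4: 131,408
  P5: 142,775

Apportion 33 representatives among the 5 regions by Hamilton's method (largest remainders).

P1 1; P2 1; P3 4; P4 13; P5 14

Standard divisor: 327894 ÷ 33 ≈ 9936.182.
Standard quotas: P1 1.0594, P2 0.9113, P3 3.4349, P4 13.2252, P5 14.3692.
Lower quotas: P1 1, P2 0, P3 3, P4 13, P5 14 (sum 31, leaving 2 seats).
Remainders in descending order: P2 0.9113, P3 0.4349, P5 0.3692, P4 0.2252, P1 0.0594.
The surplus seats go to P2, P3.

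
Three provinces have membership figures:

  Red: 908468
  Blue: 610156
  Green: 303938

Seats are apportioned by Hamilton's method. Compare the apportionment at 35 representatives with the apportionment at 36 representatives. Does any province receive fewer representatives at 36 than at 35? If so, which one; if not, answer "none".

none

At 35 seats: Red 17, Blue 12, Green 6.
At 36 seats: Red 18, Blue 12, Green 6.
No province's allocation decreased.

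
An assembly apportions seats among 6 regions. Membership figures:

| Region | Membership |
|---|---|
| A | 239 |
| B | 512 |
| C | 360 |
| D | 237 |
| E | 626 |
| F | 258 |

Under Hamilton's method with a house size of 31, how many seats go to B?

Standard divisor: 2232 ÷ 31 = 72.
Standard quotas: A 3.319, B 7.111, C 5.000, D 3.292, E 8.694, F 3.583.
Lower quotas: A 3, B 7, C 5, D 3, E 8, F 3 (sum 29, leaving 2 seats).
Remainders in descending order: E 0.694, F 0.583, A 0.319, D 0.292, B 0.111, C 0.000.
Largest remainders: E, F receive the extra seats.
B receives 7.

7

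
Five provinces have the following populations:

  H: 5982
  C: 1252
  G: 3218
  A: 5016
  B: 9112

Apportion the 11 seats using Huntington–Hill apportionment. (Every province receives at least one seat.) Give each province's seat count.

With divisor 2359: modified quotas H 2.536, C 0.531, G 1.364, A 2.126, B 3.863.
Geometric-mean thresholds: H √(2·3)=2.449, C (min 1), G √(1·2)=1.414, A √(2·3)=2.449, B √(3·4)=3.464.
Each quota rounded against its threshold gives H 3, C 1, G 1, A 2, B 4 (total 11).

H: 3, C: 1, G: 1, A: 2, B: 4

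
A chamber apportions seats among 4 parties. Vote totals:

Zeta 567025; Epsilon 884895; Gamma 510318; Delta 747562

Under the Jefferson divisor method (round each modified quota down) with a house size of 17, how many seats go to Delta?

5

Standard divisor 2709800/17 ≈ 159400; standard quotas: Zeta 3.557, Epsilon 5.551, Gamma 3.201, Delta 4.690.
Rounding down gives 3, 5, 3, 4 = 15 seats, so the divisor must be adjusted.
With modified divisor 144600: modified quotas Zeta 3.921, Epsilon 6.120, Gamma 3.529, Delta 5.170.
Rounding down: Zeta 3, Epsilon 6, Gamma 3, Delta 5 (total 17).
Delta receives 5.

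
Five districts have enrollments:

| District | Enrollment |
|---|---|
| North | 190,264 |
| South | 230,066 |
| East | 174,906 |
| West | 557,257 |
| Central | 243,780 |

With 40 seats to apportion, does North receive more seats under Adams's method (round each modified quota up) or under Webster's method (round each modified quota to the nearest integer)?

Adams: North 6, South 7, East 5, West 15, Central 7.
Webster: North 5, South 7, East 5, West 16, Central 7.
North gets 6 under Adams and 5 under Webster.

Adams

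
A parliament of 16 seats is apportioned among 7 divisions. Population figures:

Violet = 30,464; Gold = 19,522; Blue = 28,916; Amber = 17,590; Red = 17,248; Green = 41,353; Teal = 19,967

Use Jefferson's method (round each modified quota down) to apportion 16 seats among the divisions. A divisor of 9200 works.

Violet 3, Gold 2, Blue 3, Amber 1, Red 1, Green 4, Teal 2

With modified divisor 9200: modified quotas Violet 3.311, Gold 2.122, Blue 3.143, Amber 1.912, Red 1.875, Green 4.495, Teal 2.170.
Rounding down: Violet 3, Gold 2, Blue 3, Amber 1, Red 1, Green 4, Teal 2 (total 16).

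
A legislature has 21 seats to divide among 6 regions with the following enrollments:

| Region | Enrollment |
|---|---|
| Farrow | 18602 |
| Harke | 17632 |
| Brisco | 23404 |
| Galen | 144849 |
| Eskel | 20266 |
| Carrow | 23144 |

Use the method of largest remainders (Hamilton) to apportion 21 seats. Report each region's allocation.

The standard divisor is 247897/21 ≈ 11804.619.
Standard quotas: Farrow 1.5758, Harke 1.4937, Brisco 1.9826, Galen 12.2705, Eskel 1.7168, Carrow 1.9606.
Lower quotas: Farrow 1, Harke 1, Brisco 1, Galen 12, Eskel 1, Carrow 1 (sum 17, leaving 4 seats).
Remainders in descending order: Brisco 0.9826, Carrow 0.9606, Eskel 0.7168, Farrow 0.5758, Harke 0.4937, Galen 0.2705.
Largest remainders: Brisco, Carrow, Eskel, Farrow receive the extra seats.

Farrow=2, Harke=1, Brisco=2, Galen=12, Eskel=2, Carrow=2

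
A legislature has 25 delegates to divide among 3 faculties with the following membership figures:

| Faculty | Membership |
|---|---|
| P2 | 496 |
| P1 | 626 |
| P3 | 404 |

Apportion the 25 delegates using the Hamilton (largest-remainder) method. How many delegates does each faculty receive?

P2=8, P1=10, P3=7

Standard divisor: 1526 ÷ 25 ≈ 61.04.
Standard quotas: P2 8.126, P1 10.256, P3 6.619.
Lower quotas: P2 8, P1 10, P3 6 (sum 24, leaving 1 seat).
Remainders in descending order: P3 0.619, P1 0.256, P2 0.126.
The surplus seat goes to P3.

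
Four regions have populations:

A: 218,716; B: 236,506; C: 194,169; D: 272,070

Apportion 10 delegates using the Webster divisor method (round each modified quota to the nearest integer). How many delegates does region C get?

Standard divisor 921461/10 ≈ 92146.1; standard quotas: A 2.374, B 2.567, C 2.107, D 2.953.
Rounding to the nearest integer gives A 2, B 3, C 2, D 3 — total 10, matching the house size, so no adjustment is needed.
C receives 2.

2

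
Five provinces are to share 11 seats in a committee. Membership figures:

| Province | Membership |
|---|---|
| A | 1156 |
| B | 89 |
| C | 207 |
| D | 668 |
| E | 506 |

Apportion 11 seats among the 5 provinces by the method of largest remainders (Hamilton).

A 5, B 0, C 1, D 3, E 2

Standard divisor: 2626 ÷ 11 ≈ 238.727.
Standard quotas: A 4.842, B 0.373, C 0.867, D 2.798, E 2.120.
Lower quotas: A 4, B 0, C 0, D 2, E 2 (sum 8, leaving 3 seats).
Remainders in descending order: C 0.867, A 0.842, D 0.798, B 0.373, E 0.120.
Largest remainders: C, A, D receive the extra seats.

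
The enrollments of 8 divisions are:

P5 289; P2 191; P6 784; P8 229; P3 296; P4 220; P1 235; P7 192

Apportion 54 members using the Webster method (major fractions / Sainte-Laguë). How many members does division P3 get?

7

Standard divisor 2436/54 ≈ 45.111; standard quotas: P5 6.406, P2 4.234, P6 17.379, P8 5.076, P3 6.562, P4 4.877, P1 5.209, P7 4.256.
Rounding to the nearest integer gives 6, 4, 17, 5, 7, 5, 5, 4 = 53 seats, so the divisor must be adjusted.
With modified divisor 44.6: modified quotas P5 6.480, P2 4.283, P6 17.578, P8 5.135, P3 6.637, P4 4.933, P1 5.269, P7 4.305.
Rounding to the nearest integer: P5 6, P2 4, P6 18, P8 5, P3 7, P4 5, P1 5, P7 4 (total 54).
P3 receives 7.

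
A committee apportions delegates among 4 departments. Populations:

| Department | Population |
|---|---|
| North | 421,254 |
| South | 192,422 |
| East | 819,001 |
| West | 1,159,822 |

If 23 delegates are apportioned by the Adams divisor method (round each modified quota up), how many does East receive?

7

Standard divisor 2592499/23 ≈ 112717.348; standard quotas: North 3.737, South 1.707, East 7.266, West 10.290.
Rounding up gives 4, 2, 8, 11 = 25 seats, so the divisor must be adjusted.
With modified divisor 122900: modified quotas North 3.428, South 1.566, East 6.664, West 9.437.
Rounding up: North 4, South 2, East 7, West 10 (total 23).
East receives 7.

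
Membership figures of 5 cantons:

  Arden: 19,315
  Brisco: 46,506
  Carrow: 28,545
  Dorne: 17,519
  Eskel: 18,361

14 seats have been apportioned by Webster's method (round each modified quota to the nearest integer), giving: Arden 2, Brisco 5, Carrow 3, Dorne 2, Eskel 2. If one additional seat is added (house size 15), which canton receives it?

Priority for the next seat is population ÷ (current seats + 0.5).
Priorities: Arden 7726.000, Brisco 8455.636, Carrow 8155.714, Dorne 7007.600, Eskel 7344.400.
Highest priority: Brisco.

Brisco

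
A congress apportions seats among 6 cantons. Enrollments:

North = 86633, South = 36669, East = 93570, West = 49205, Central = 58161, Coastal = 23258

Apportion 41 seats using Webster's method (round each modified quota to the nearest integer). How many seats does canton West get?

Standard divisor 347496/41 ≈ 8475.512; standard quotas: North 10.222, South 4.326, East 11.040, West 5.806, Central 6.862, Coastal 2.744.
Rounding to the nearest integer gives North 10, South 4, East 11, West 6, Central 7, Coastal 3 — total 41, matching the house size, so no adjustment is needed.
West receives 6.

6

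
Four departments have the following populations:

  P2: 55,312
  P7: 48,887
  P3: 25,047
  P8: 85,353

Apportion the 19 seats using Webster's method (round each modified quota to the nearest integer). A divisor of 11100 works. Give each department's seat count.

P2=5, P7=4, P3=2, P8=8

With modified divisor 11100: modified quotas P2 4.983, P7 4.404, P3 2.256, P8 7.689.
Rounding to the nearest integer: P2 5, P7 4, P3 2, P8 8 (total 19).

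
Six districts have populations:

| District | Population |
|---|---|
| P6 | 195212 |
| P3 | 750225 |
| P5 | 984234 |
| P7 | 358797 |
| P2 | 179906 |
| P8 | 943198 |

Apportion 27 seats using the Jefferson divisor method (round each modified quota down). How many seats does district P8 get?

8

Standard divisor 3411572/27 ≈ 126354.519; standard quotas: P6 1.545, P3 5.937, P5 7.789, P7 2.840, P2 1.424, P8 7.465.
Rounding down gives 1, 5, 7, 2, 1, 7 = 23 seats, so the divisor must be adjusted.
With modified divisor 113600: modified quotas P6 1.718, P3 6.604, P5 8.664, P7 3.158, P2 1.584, P8 8.303.
Rounding down: P6 1, P3 6, P5 8, P7 3, P2 1, P8 8 (total 27).
P8 receives 8.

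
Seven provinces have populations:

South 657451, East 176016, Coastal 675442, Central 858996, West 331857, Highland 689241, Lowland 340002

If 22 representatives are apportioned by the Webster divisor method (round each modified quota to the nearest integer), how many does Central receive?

5

Standard divisor 3729005/22 ≈ 169500.227; standard quotas: South 3.879, East 1.038, Coastal 3.985, Central 5.068, West 1.958, Highland 4.066, Lowland 2.006.
Rounding to the nearest integer gives South 4, East 1, Coastal 4, Central 5, West 2, Highland 4, Lowland 2 — total 22, matching the house size, so no adjustment is needed.
Central receives 5.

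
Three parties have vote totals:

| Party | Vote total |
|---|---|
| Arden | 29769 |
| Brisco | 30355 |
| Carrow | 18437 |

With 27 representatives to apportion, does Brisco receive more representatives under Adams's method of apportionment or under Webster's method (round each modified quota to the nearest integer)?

Adams: Arden 10, Brisco 10, Carrow 7.
Webster: Arden 10, Brisco 11, Carrow 6.
Brisco gets 10 under Adams and 11 under Webster.

Webster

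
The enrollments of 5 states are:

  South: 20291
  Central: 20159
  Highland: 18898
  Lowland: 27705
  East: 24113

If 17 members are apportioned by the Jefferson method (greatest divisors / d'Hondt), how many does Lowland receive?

4

Standard divisor 111166/17 ≈ 6539.176; standard quotas: South 3.103, Central 3.083, Highland 2.890, Lowland 4.237, East 3.687.
Rounding down gives 3, 3, 2, 4, 3 = 15 seats, so the divisor must be adjusted.
With modified divisor 5800: modified quotas South 3.498, Central 3.476, Highland 3.258, Lowland 4.777, East 4.157.
Rounding down: South 3, Central 3, Highland 3, Lowland 4, East 4 (total 17).
Lowland receives 4.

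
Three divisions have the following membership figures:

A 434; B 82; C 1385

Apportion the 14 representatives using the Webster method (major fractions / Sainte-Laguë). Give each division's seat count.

A 3; B 1; C 10

Standard divisor 1901/14 ≈ 135.786; standard quotas: A 3.196, B 0.604, C 10.200.
Rounding to the nearest integer gives A 3, B 1, C 10 — total 14, matching the house size, so no adjustment is needed.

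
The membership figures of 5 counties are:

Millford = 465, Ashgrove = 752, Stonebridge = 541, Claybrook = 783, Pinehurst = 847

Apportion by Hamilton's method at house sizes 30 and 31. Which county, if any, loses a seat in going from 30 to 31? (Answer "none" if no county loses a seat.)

At 30 seats: Millford 4, Ashgrove 7, Stonebridge 5, Claybrook 7, Pinehurst 7.
At 31 seats: Millford 4, Ashgrove 7, Stonebridge 5, Claybrook 7, Pinehurst 8.
No county's allocation decreased.

none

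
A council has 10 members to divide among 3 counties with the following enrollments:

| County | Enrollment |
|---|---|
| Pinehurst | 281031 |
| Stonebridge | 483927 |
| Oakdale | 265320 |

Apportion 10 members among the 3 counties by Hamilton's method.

Total 1030278; standard divisor 1030278/10 ≈ 103027.8.
Standard quotas: Pinehurst 2.7277, Stonebridge 4.6971, Oakdale 2.5752.
Lower quotas: Pinehurst 2, Stonebridge 4, Oakdale 2 (sum 8, leaving 2 seats).
Remainders in descending order: Pinehurst 0.7277, Stonebridge 0.6971, Oakdale 0.5752.
Largest remainders: Pinehurst, Stonebridge receive the extra seats.

Pinehurst: 3, Stonebridge: 5, Oakdale: 2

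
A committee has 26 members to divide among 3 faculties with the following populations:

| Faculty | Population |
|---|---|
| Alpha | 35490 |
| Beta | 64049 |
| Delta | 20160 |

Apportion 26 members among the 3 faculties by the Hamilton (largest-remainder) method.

Total 119699; standard divisor 119699/26 ≈ 4603.808.
Standard quotas: Alpha 7.7088, Beta 13.9122, Delta 4.3790.
Lower quotas: Alpha 7, Beta 13, Delta 4 (sum 24, leaving 2 seats).
Remainders in descending order: Beta 0.9122, Alpha 0.7088, Delta 0.3790.
Largest remainders: Beta, Alpha receive the extra seats.

Alpha=8, Beta=14, Delta=4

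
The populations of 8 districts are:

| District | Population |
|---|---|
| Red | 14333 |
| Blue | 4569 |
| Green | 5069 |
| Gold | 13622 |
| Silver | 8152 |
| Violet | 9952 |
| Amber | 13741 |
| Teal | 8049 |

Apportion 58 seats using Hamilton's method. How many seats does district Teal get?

6

The standard divisor is 77487/58 ≈ 1335.983.
Standard quotas: Red 10.7284, Blue 3.4200, Green 3.7942, Gold 10.1962, Silver 6.1019, Violet 7.4492, Amber 10.2853, Teal 6.0248.
Lower quotas: Red 10, Blue 3, Green 3, Gold 10, Silver 6, Violet 7, Amber 10, Teal 6 (sum 55, leaving 3 seats).
Remainders in descending order: Green 0.7942, Red 0.7284, Violet 0.4492, Blue 0.4200, Amber 0.2853, Gold 0.1962, Silver 0.1019, Teal 0.0248.
Largest remainders: Green, Red, Violet receive the extra seats.
Teal receives 6.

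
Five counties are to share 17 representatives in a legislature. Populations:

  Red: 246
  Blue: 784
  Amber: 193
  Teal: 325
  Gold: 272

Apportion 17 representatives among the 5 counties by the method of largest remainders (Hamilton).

The standard divisor is 1820/17 ≈ 107.059.
Standard quotas: Red 2.298, Blue 7.323, Amber 1.803, Teal 3.036, Gold 2.541.
Lower quotas: Red 2, Blue 7, Amber 1, Teal 3, Gold 2 (sum 15, leaving 2 seats).
Remainders in descending order: Amber 0.803, Gold 0.541, Blue 0.323, Red 0.298, Teal 0.036.
The surplus seats go to Amber, Gold.

Red 2, Blue 7, Amber 2, Teal 3, Gold 3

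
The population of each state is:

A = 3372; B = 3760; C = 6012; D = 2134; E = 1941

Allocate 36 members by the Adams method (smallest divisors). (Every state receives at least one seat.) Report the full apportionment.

A=7, B=8, C=12, D=5, E=4

Standard divisor 17219/36 ≈ 478.306; standard quotas: A 7.050, B 7.861, C 12.569, D 4.462, E 4.058.
Rounding up gives 8, 8, 13, 5, 5 = 39 seats, so the divisor must be adjusted.
With modified divisor 520: modified quotas A 6.485, B 7.231, C 11.562, D 4.104, E 3.733.
Rounding up: A 7, B 8, C 12, D 5, E 4 (total 36).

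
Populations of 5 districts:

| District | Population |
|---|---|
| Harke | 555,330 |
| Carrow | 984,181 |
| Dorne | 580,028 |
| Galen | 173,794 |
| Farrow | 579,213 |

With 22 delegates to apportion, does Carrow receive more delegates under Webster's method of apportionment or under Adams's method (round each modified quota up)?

Webster: Harke 4, Carrow 8, Dorne 5, Galen 1, Farrow 4.
Adams: Harke 4, Carrow 7, Dorne 5, Galen 2, Farrow 4.
Carrow gets 8 under Webster and 7 under Adams.

Webster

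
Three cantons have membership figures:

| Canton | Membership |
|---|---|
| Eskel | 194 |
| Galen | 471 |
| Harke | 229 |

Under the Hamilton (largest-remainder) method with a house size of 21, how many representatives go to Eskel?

5

Total 894; standard divisor 894/21 ≈ 42.571.
Standard quotas: Eskel 4.557, Galen 11.064, Harke 5.379.
Lower quotas: Eskel 4, Galen 11, Harke 5 (sum 20, leaving 1 seat).
Remainders in descending order: Eskel 0.557, Harke 0.379, Galen 0.064.
Largest remainder: Eskel receives the extra seat.
Eskel receives 5.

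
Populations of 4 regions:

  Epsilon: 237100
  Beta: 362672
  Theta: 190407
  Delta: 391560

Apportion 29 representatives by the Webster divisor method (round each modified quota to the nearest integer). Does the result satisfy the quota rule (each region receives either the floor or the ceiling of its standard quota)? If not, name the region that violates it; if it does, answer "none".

none

Standard quotas: Epsilon 5.818, Beta 8.900, Theta 4.673, Delta 9.609.
Webster allocation: Epsilon 6, Beta 9, Theta 5, Delta 9.
Every allocation lies between the lower and upper quota.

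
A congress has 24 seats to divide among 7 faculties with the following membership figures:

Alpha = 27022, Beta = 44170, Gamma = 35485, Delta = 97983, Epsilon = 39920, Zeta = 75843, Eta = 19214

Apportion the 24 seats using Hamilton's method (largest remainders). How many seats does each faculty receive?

The standard divisor is 339637/24 ≈ 14151.542.
Standard quotas: Alpha 1.9095, Beta 3.1212, Gamma 2.5075, Delta 6.9238, Epsilon 2.8209, Zeta 5.3593, Eta 1.3577.
Lower quotas: Alpha 1, Beta 3, Gamma 2, Delta 6, Epsilon 2, Zeta 5, Eta 1 (sum 20, leaving 4 seats).
Remainders in descending order: Delta 0.9238, Alpha 0.9095, Epsilon 0.8209, Gamma 0.5075, Zeta 0.3593, Eta 0.3577, Beta 0.1212.
The surplus seats go to Delta, Alpha, Epsilon, Gamma.

Alpha 2; Beta 3; Gamma 3; Delta 7; Epsilon 3; Zeta 5; Eta 1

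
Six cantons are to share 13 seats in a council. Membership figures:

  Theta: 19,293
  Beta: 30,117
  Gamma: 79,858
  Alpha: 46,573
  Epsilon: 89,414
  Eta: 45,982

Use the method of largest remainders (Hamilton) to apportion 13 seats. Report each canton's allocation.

Theta 1; Beta 1; Gamma 3; Alpha 2; Epsilon 4; Eta 2

The standard divisor is 311237/13 ≈ 23941.308.
Standard quotas: Theta 0.8058, Beta 1.2580, Gamma 3.3356, Alpha 1.9453, Epsilon 3.7347, Eta 1.9206.
Lower quotas: Theta 0, Beta 1, Gamma 3, Alpha 1, Epsilon 3, Eta 1 (sum 9, leaving 4 seats).
Remainders in descending order: Alpha 0.9453, Eta 0.9206, Theta 0.8058, Epsilon 0.7347, Gamma 0.3356, Beta 0.2580.
The surplus seats go to Alpha, Eta, Theta, Epsilon.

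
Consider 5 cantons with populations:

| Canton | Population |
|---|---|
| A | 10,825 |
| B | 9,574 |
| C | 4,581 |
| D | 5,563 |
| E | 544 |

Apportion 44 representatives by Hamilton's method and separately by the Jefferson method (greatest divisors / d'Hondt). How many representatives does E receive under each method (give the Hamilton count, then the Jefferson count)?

Hamilton: A 15, B 14, C 6, D 8, E 1.
Jefferson: A 16, B 14, C 6, D 8, E 0.
E gets 1 under Hamilton and 0 under Jefferson.

1 and 0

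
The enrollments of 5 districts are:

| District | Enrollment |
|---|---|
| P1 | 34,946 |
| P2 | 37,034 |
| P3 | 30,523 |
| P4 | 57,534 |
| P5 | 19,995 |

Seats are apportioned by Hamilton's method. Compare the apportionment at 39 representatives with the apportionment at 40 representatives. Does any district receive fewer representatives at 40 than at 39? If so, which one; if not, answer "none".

none

At 39 seats: P1 8, P2 8, P3 7, P4 12, P5 4.
At 40 seats: P1 8, P2 8, P3 7, P4 13, P5 4.
No district's allocation decreased.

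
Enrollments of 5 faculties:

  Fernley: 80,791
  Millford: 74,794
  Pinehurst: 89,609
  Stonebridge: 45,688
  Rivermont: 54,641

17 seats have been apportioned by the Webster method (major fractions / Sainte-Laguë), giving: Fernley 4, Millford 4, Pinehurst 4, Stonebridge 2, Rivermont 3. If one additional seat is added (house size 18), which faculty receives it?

Priority for the next seat is population ÷ (current seats + 0.5).
Priorities: Fernley 17953.556, Millford 16620.889, Pinehurst 19913.111, Stonebridge 18275.200, Rivermont 15611.714.
Highest priority: Pinehurst.

Pinehurst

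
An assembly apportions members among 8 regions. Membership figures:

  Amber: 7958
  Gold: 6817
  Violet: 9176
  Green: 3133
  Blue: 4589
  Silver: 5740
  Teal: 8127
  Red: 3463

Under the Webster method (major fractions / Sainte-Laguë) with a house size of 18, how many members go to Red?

Standard divisor 49003/18 ≈ 2722.389; standard quotas: Amber 2.923, Gold 2.504, Violet 3.371, Green 1.151, Blue 1.686, Silver 2.108, Teal 2.985, Red 1.272.
Rounding to the nearest integer gives Amber 3, Gold 3, Violet 3, Green 1, Blue 2, Silver 2, Teal 3, Red 1 — total 18, matching the house size, so no adjustment is needed.
Red receives 1.

1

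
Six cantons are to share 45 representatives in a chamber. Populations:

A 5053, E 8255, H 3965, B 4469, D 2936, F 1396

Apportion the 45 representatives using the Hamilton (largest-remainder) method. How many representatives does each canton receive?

A: 9, E: 14, H: 7, B: 8, D: 5, F: 2

Total 26074; standard divisor 26074/45 ≈ 579.422.
Standard quotas: A 8.7208, E 14.2470, H 6.8430, B 7.7129, D 5.0671, F 2.4093.
Lower quotas: A 8, E 14, H 6, B 7, D 5, F 2 (sum 42, leaving 3 seats).
Remainders in descending order: H 0.8430, A 0.7208, B 0.7129, F 0.4093, E 0.2470, D 0.0671.
The surplus seats go to H, A, B.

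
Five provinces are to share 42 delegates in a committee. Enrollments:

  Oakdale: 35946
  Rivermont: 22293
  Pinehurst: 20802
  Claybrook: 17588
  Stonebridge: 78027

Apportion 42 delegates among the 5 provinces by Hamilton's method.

Oakdale=9; Rivermont=5; Pinehurst=5; Claybrook=4; Stonebridge=19

The standard divisor is 174656/42 ≈ 4158.476.
Standard quotas: Oakdale 8.6440, Rivermont 5.3609, Pinehurst 5.0023, Claybrook 4.2294, Stonebridge 18.7634.
Lower quotas: Oakdale 8, Rivermont 5, Pinehurst 5, Claybrook 4, Stonebridge 18 (sum 40, leaving 2 seats).
Remainders in descending order: Stonebridge 0.7634, Oakdale 0.6440, Rivermont 0.3609, Claybrook 0.2294, Pinehurst 0.0023.
The surplus seats go to Stonebridge, Oakdale.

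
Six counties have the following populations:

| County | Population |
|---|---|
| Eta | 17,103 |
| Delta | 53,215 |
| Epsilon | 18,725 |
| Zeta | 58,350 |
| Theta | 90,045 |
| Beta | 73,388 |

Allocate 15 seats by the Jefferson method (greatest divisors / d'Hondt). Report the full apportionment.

Eta 0; Delta 2; Epsilon 1; Zeta 3; Theta 5; Beta 4

Standard divisor 310826/15 ≈ 20721.733; standard quotas: Eta 0.825, Delta 2.568, Epsilon 0.904, Zeta 2.816, Theta 4.345, Beta 3.542.
Rounding down gives 0, 2, 0, 2, 4, 3 = 11 seats, so the divisor must be adjusted.
With modified divisor 17900: modified quotas Eta 0.955, Delta 2.973, Epsilon 1.046, Zeta 3.260, Theta 5.030, Beta 4.100.
Rounding down: Eta 0, Delta 2, Epsilon 1, Zeta 3, Theta 5, Beta 4 (total 15).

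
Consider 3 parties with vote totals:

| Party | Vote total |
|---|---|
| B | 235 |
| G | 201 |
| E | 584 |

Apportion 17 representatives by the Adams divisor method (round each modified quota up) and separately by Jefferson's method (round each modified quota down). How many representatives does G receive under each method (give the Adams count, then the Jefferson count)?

4 and 3

Adams: B 4, G 4, E 9.
Jefferson: B 4, G 3, E 10.
G gets 4 under Adams and 3 under Jefferson.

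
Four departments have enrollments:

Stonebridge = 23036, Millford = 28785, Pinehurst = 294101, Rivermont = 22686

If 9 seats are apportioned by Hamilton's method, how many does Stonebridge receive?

1

Total 368608; standard divisor 368608/9 ≈ 40956.444.
Standard quotas: Stonebridge 0.5625, Millford 0.7028, Pinehurst 7.1808, Rivermont 0.5539.
Lower quotas: Stonebridge 0, Millford 0, Pinehurst 7, Rivermont 0 (sum 7, leaving 2 seats).
Remainders in descending order: Millford 0.7028, Stonebridge 0.5625, Rivermont 0.5539, Pinehurst 0.1808.
The surplus seats go to Millford, Stonebridge.
Stonebridge receives 1.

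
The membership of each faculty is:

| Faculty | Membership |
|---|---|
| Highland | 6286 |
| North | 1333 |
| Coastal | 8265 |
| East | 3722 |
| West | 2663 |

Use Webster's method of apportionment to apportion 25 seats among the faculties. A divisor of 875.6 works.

With modified divisor 875.6: modified quotas Highland 7.179, North 1.522, Coastal 9.439, East 4.251, West 3.041.
Rounding to the nearest integer: Highland 7, North 2, Coastal 9, East 4, West 3 (total 25).

Highland: 7, North: 2, Coastal: 9, East: 4, West: 3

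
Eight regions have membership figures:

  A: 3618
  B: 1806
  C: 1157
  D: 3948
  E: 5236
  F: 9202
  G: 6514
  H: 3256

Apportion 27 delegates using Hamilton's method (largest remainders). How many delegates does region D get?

3

The standard divisor is 34737/27 ≈ 1286.556.
Standard quotas: A 2.8122, B 1.4037, C 0.8993, D 3.0687, E 4.0698, F 7.1524, G 5.0631, H 2.5308.
Lower quotas: A 2, B 1, C 0, D 3, E 4, F 7, G 5, H 2 (sum 24, leaving 3 seats).
Remainders in descending order: C 0.8993, A 0.8122, H 0.5308, B 0.4037, F 0.1524, E 0.0698, D 0.0687, G 0.0631.
Largest remainders: C, A, H receive the extra seats.
D receives 3.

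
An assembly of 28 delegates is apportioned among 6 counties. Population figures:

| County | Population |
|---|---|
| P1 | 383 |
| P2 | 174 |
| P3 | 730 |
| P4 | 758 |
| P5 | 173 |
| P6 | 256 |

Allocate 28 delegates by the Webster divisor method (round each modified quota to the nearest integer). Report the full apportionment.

Standard divisor 2474/28 ≈ 88.357; standard quotas: P1 4.335, P2 1.969, P3 8.262, P4 8.579, P5 1.958, P6 2.897.
Rounding to the nearest integer gives P1 4, P2 2, P3 8, P4 9, P5 2, P6 3 — total 28, matching the house size, so no adjustment is needed.

P1 4, P2 2, P3 8, P4 9, P5 2, P6 3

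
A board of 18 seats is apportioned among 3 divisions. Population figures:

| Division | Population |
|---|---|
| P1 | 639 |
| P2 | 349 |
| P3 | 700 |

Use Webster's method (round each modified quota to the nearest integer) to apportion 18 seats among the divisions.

P1 7, P2 4, P3 7

Standard divisor 1688/18 ≈ 93.778; standard quotas: P1 6.814, P2 3.722, P3 7.464.
Rounding to the nearest integer gives P1 7, P2 4, P3 7 — total 18, matching the house size, so no adjustment is needed.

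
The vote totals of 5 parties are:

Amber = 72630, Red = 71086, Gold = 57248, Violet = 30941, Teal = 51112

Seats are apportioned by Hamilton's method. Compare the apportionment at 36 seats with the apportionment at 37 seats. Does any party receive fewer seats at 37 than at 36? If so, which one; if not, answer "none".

At 36 seats: Amber 9, Red 9, Gold 7, Violet 4, Teal 7.
At 37 seats: Amber 10, Red 9, Gold 7, Violet 4, Teal 7.
No party's allocation decreased.

none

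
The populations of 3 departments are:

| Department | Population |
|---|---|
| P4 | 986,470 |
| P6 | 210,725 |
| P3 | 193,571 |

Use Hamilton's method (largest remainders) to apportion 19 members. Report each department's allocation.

P4 13; P6 3; P3 3

Total 1390766; standard divisor 1390766/19 ≈ 73198.211.
Standard quotas: P4 13.4767, P6 2.8788, P3 2.6445.
Lower quotas: P4 13, P6 2, P3 2 (sum 17, leaving 2 seats).
Remainders in descending order: P6 0.8788, P3 0.6445, P4 0.4767.
The surplus seats go to P6, P3.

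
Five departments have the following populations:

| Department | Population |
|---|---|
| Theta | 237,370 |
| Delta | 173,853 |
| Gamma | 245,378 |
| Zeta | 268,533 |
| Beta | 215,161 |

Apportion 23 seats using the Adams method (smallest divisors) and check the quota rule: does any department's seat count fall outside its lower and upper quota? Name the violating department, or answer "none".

none

Standard quotas: Theta 4.788, Delta 3.507, Gamma 4.949, Zeta 5.416, Beta 4.340.
Adams allocation: Theta 5, Delta 4, Gamma 5, Zeta 5, Beta 4.
Every allocation lies between the lower and upper quota.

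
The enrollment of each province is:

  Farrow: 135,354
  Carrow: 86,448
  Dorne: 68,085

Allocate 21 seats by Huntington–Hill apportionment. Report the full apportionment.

With divisor 13803: modified quotas Farrow 9.806, Carrow 6.263, Dorne 4.933.
Geometric-mean thresholds: Farrow √(9·10)=9.487, Carrow √(6·7)=6.481, Dorne √(4·5)=4.472.
Each quota rounded against its threshold gives Farrow 10, Carrow 6, Dorne 5 (total 21).

Farrow: 10; Carrow: 6; Dorne: 5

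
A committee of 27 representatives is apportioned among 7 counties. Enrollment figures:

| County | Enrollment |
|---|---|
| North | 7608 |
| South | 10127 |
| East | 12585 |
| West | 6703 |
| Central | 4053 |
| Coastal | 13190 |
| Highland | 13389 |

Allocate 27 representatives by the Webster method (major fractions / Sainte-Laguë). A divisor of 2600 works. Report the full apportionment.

North 3; South 4; East 5; West 3; Central 2; Coastal 5; Highland 5

With modified divisor 2600: modified quotas North 2.926, South 3.895, East 4.840, West 2.578, Central 1.559, Coastal 5.073, Highland 5.150.
Rounding to the nearest integer: North 3, South 4, East 5, West 3, Central 2, Coastal 5, Highland 5 (total 27).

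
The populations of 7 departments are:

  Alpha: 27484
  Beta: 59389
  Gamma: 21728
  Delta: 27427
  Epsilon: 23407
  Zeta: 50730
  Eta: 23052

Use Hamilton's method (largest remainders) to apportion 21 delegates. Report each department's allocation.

The standard divisor is 233217/21 ≈ 11105.571.
Standard quotas: Alpha 2.4748, Beta 5.3477, Gamma 1.9565, Delta 2.4697, Epsilon 2.1077, Zeta 4.5680, Eta 2.0757.
Lower quotas: Alpha 2, Beta 5, Gamma 1, Delta 2, Epsilon 2, Zeta 4, Eta 2 (sum 18, leaving 3 seats).
Remainders in descending order: Gamma 0.9565, Zeta 0.5680, Alpha 0.4748, Delta 0.4697, Beta 0.3477, Epsilon 0.1077, Eta 0.0757.
Largest remainders: Gamma, Zeta, Alpha receive the extra seats.

Alpha 3; Beta 5; Gamma 2; Delta 2; Epsilon 2; Zeta 5; Eta 2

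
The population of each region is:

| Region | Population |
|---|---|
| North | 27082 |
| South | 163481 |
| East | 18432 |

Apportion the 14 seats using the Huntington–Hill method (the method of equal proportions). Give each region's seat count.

North 2; South 11; East 1

With divisor 14908: modified quotas North 1.817, South 10.966, East 1.236.
Geometric-mean thresholds: North √(1·2)=1.414, South √(10·11)=10.488, East √(1·2)=1.414.
Each quota rounded against its threshold gives North 2, South 11, East 1 (total 14).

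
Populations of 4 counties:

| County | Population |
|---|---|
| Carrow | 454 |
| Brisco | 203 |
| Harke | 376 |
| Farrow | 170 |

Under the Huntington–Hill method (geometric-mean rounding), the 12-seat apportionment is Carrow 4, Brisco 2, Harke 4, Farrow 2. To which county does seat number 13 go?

Carrow

Priority for the next seat is population ÷ (√(s·(s+1))).
Priorities: Carrow 101.517, Brisco 82.874, Harke 84.076, Farrow 69.402.
Highest priority: Carrow.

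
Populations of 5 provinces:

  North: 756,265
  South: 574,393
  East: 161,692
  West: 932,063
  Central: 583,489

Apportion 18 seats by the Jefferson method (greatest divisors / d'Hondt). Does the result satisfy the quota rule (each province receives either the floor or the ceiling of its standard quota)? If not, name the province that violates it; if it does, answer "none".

none

Standard quotas: North 4.526, South 3.437, East 0.968, West 5.578, Central 3.492.
Jefferson allocation: North 5, South 3, East 1, West 6, Central 3.
Every allocation lies between the lower and upper quota.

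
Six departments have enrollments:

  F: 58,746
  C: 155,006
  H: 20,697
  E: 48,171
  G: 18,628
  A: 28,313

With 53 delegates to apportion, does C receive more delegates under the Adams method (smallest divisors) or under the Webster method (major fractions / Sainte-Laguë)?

Adams: F 9, C 24, H 4, E 8, G 3, A 5.
Webster: F 9, C 25, H 3, E 8, G 3, A 5.
C gets 24 under Adams and 25 under Webster.

Webster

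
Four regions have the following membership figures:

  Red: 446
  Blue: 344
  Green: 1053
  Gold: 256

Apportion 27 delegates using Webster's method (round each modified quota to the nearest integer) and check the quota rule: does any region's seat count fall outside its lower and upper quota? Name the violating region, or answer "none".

none

Standard quotas: Red 5.737, Blue 4.425, Green 13.545, Gold 3.293.
Webster allocation: Red 6, Blue 4, Green 14, Gold 3.
Every allocation lies between the lower and upper quota.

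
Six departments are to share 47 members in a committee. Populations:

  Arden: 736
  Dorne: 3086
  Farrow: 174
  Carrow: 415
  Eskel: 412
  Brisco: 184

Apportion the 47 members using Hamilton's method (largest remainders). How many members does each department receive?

Total 5007; standard divisor 5007/47 ≈ 106.532.
Standard quotas: Arden 6.909, Dorne 28.968, Farrow 1.633, Carrow 3.896, Eskel 3.867, Brisco 1.727.
Lower quotas: Arden 6, Dorne 28, Farrow 1, Carrow 3, Eskel 3, Brisco 1 (sum 42, leaving 5 seats).
Remainders in descending order: Dorne 0.968, Arden 0.909, Carrow 0.896, Eskel 0.867, Brisco 0.727, Farrow 0.633.
Largest remainders: Dorne, Arden, Carrow, Eskel, Brisco receive the extra seats.

Arden: 7; Dorne: 29; Farrow: 1; Carrow: 4; Eskel: 4; Brisco: 2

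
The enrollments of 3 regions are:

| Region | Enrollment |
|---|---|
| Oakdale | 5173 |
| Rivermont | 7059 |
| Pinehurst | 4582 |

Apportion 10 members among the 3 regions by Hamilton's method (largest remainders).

Oakdale 3, Rivermont 4, Pinehurst 3

The standard divisor is 16814/10 ≈ 1681.4.
Standard quotas: Oakdale 3.0766, Rivermont 4.1983, Pinehurst 2.7251.
Lower quotas: Oakdale 3, Rivermont 4, Pinehurst 2 (sum 9, leaving 1 seat).
Remainders in descending order: Pinehurst 0.7251, Rivermont 0.1983, Oakdale 0.0766.
Largest remainder: Pinehurst receives the extra seat.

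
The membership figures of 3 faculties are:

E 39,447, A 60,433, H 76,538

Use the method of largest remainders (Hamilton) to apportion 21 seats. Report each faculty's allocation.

Standard divisor: 176418 ÷ 21 ≈ 8400.857.
Standard quotas: E 4.6956, A 7.1937, H 9.1107.
Lower quotas: E 4, A 7, H 9 (sum 20, leaving 1 seat).
Remainders in descending order: E 0.6956, A 0.1937, H 0.1107.
Largest remainder: E receives the extra seat.

E=5, A=7, H=9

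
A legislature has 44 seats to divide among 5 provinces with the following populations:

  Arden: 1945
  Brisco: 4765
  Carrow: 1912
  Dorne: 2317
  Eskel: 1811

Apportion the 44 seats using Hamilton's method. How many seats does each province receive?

Arden=7, Brisco=16, Carrow=7, Dorne=8, Eskel=6

Total 12750; standard divisor 12750/44 ≈ 289.773.
Standard quotas: Arden 6.712, Brisco 16.444, Carrow 6.598, Dorne 7.996, Eskel 6.250.
Lower quotas: Arden 6, Brisco 16, Carrow 6, Dorne 7, Eskel 6 (sum 41, leaving 3 seats).
Remainders in descending order: Dorne 0.996, Arden 0.712, Carrow 0.598, Brisco 0.444, Eskel 0.250.
Largest remainders: Dorne, Arden, Carrow receive the extra seats.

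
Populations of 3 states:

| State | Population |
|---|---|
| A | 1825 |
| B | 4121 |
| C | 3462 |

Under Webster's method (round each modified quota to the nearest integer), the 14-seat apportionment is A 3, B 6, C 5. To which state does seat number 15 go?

B

Priority for the next seat is population ÷ (current seats + 0.5).
Priorities: A 521.429, B 634.000, C 629.455.
Highest priority: B.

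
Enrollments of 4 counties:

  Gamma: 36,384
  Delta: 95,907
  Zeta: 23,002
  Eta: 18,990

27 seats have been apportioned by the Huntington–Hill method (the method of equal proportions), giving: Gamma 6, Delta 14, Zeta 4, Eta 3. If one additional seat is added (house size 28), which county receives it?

Delta

Priority for the next seat is population ÷ (√(s·(s+1))).
Priorities: Gamma 5614.173, Delta 6618.212, Zeta 5143.404, Eta 5481.941.
Highest priority: Delta.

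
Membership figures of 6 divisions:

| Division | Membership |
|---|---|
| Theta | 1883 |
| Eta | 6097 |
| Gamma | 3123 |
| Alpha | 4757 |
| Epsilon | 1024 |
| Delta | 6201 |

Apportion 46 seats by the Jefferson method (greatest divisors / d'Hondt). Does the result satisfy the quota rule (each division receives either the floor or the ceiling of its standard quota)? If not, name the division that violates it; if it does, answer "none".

Standard quotas: Theta 3.752, Eta 12.149, Gamma 6.223, Alpha 9.479, Epsilon 2.040, Delta 12.356.
Jefferson allocation: Theta 3, Eta 12, Gamma 6, Alpha 10, Epsilon 2, Delta 13.
Every allocation lies between the lower and upper quota.

none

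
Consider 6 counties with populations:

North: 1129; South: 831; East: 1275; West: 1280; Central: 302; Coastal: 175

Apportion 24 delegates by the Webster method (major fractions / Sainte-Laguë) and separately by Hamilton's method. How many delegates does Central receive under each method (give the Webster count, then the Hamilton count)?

1 and 2

Webster: North 6, South 4, East 6, West 6, Central 1, Coastal 1.
Hamilton: North 5, South 4, East 6, West 6, Central 2, Coastal 1.
Central gets 1 under Webster and 2 under Hamilton.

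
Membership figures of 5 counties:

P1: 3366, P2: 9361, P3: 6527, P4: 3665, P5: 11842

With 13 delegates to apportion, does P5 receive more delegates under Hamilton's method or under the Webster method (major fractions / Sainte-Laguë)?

Webster

Hamilton: P1 1, P2 4, P3 3, P4 1, P5 4.
Webster: P1 1, P2 4, P3 2, P4 1, P5 5.
P5 gets 4 under Hamilton and 5 under Webster.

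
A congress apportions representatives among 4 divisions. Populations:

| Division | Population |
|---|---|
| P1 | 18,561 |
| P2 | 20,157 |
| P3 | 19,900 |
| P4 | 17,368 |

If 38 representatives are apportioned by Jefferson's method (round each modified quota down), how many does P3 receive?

Standard divisor 75986/38 ≈ 1999.632; standard quotas: P1 9.282, P2 10.080, P3 9.952, P4 8.686.
Rounding down gives 9, 10, 9, 8 = 36 seats, so the divisor must be adjusted.
With modified divisor 1900: modified quotas P1 9.769, P2 10.609, P3 10.474, P4 9.141.
Rounding down: P1 9, P2 10, P3 10, P4 9 (total 38).
P3 receives 10.

10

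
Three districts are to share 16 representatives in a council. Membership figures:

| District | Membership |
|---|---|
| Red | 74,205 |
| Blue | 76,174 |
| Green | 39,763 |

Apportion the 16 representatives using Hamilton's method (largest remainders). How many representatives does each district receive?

Total 190142; standard divisor 190142/16 ≈ 11883.875.
Standard quotas: Red 6.2442, Blue 6.4099, Green 3.3460.
Lower quotas: Red 6, Blue 6, Green 3 (sum 15, leaving 1 seat).
Remainders in descending order: Blue 0.4099, Green 0.3460, Red 0.2442.
Largest remainder: Blue receives the extra seat.

Red 6, Blue 7, Green 3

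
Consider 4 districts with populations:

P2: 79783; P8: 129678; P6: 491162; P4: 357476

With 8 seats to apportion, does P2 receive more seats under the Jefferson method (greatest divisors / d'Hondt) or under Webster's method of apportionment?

Jefferson: P2 0, P8 1, P6 4, P4 3.
Webster: P2 1, P8 1, P6 3, P4 3.
P2 gets 0 under Jefferson and 1 under Webster.

Webster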